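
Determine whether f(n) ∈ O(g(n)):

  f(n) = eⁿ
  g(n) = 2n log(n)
False

f(n) = eⁿ is O(eⁿ), and g(n) = 2n log(n) is O(n log n).
Since O(eⁿ) grows faster than O(n log n), f(n) = O(g(n)) is false.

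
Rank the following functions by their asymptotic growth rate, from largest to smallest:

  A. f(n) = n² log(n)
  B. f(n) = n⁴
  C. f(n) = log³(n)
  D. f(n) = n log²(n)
B > A > D > C

Comparing growth rates:
B = n⁴ is O(n⁴)
A = n² log(n) is O(n² log n)
D = n log²(n) is O(n log² n)
C = log³(n) is O(log³ n)

Therefore, the order from fastest to slowest is: B > A > D > C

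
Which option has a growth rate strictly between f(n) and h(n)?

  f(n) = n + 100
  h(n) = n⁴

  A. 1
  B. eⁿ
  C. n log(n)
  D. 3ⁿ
C

We need g(n) with n + 100 = o(g(n)) and g(n) = o(n⁴), i.e. O(n) ≺ g ≺ O(n⁴).
Check each option:
  A. 1 — O(1) does not grow strictly faster than f(n)
  B. eⁿ — O(eⁿ) does not grow strictly slower than h(n)
  C. n log(n) — O(n log n) is strictly between O(n) and O(n⁴) ✓
  D. 3ⁿ — O(3ⁿ) does not grow strictly slower than h(n)

Only option C (n log(n)) lies strictly between.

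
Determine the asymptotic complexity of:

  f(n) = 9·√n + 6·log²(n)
O(√n)

The dominant term in 9·√n + 6·log²(n) is 9·√n, which is Θ(√n).
Lower-order terms (6·log²(n)) are asymptotically negligible.
Constants are absorbed, so the tightest bound is O(√n).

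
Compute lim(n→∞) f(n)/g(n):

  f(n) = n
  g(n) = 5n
1/5

Since n and 5n have the same growth rate (O(n)),
the ratio converges to a constant: 1/5.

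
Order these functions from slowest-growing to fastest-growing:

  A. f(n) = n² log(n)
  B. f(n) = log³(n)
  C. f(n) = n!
B < A < C

Comparing growth rates:
B = log³(n) is O(log³ n)
A = n² log(n) is O(n² log n)
C = n! is O(n!)

Therefore, the order from slowest to fastest is: B < A < C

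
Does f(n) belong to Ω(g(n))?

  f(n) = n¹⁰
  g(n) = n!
False

f(n) = n¹⁰ is O(n¹⁰), and g(n) = n! is O(n!).
Since O(n¹⁰) grows slower than O(n!), f(n) = Ω(g(n)) is false.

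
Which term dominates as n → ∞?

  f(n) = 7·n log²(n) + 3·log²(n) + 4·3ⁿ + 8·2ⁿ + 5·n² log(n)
4·3ⁿ

Looking at each term:
  - 7·n log²(n) is O(n log² n)
  - 3·log²(n) is O(log² n)
  - 4·3ⁿ is O(3ⁿ)
  - 8·2ⁿ is O(2ⁿ)
  - 5·n² log(n) is O(n² log n)

The term 4·3ⁿ (O(3ⁿ)) grows fastest and dominates all others.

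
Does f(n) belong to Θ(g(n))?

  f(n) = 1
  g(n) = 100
True

f(n) = 1 and g(n) = 100 are both O(1).
Since they have the same asymptotic growth rate, f(n) = Θ(g(n)) is true.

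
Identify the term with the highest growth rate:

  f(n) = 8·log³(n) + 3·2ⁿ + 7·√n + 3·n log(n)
3·2ⁿ

Looking at each term:
  - 8·log³(n) is O(log³ n)
  - 3·2ⁿ is O(2ⁿ)
  - 7·√n is O(√n)
  - 3·n log(n) is O(n log n)

The term 3·2ⁿ (O(2ⁿ)) grows fastest and dominates all others.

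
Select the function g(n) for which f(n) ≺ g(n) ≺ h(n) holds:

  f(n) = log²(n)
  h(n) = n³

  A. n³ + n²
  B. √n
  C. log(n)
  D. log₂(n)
B

We need g(n) with log²(n) = o(g(n)) and g(n) = o(n³), i.e. O(log² n) ≺ g ≺ O(n³).
Check each option:
  A. n³ + n² — O(n³) does not grow strictly slower than h(n)
  B. √n — O(√n) is strictly between O(log² n) and O(n³) ✓
  C. log(n) — O(log n) does not grow strictly faster than f(n)
  D. log₂(n) — O(log n) does not grow strictly faster than f(n)

Only option B (√n) lies strictly between.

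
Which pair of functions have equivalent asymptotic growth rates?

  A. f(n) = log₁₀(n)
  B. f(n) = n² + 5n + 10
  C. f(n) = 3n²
B and C

Examining each function:
  A. log₁₀(n) is O(log n)
  B. n² + 5n + 10 is O(n²)
  C. 3n² is O(n²)

Functions B and C both have the same complexity class.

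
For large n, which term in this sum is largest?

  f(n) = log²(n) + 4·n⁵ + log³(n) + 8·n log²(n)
4·n⁵

Looking at each term:
  - log²(n) is O(log² n)
  - 4·n⁵ is O(n⁵)
  - log³(n) is O(log³ n)
  - 8·n log²(n) is O(n log² n)

The term 4·n⁵ (O(n⁵)) grows fastest and dominates all others.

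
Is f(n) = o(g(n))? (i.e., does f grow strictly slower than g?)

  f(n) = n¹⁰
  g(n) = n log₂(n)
False

f(n) = n¹⁰ is O(n¹⁰), and g(n) = n log₂(n) is O(n log n).
Since O(n¹⁰) grows faster than or equal to O(n log n), f(n) = o(g(n)) is false.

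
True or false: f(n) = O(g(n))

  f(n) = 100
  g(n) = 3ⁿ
True

f(n) = 100 is O(1), and g(n) = 3ⁿ is O(3ⁿ).
Since O(1) ⊆ O(3ⁿ) (f grows no faster than g), f(n) = O(g(n)) is true.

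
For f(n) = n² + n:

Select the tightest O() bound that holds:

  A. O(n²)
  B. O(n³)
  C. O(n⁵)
A

f(n) = n² + n is O(n²).
All listed options are valid Big-O bounds (upper bounds),
but O(n²) is the tightest (smallest valid bound).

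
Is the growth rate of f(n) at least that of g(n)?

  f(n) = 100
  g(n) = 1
True

f(n) = 100 and g(n) = 1 are both O(1).
Big-Ω permits equal growth rates (f ≥ c·g for some c > 0), so f(n) = Ω(g(n)) is true.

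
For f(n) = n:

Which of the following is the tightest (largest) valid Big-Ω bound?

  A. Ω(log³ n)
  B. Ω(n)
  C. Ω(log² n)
B

f(n) = n is Ω(n).
All listed options are valid Big-Ω bounds (lower bounds),
but Ω(n) is the tightest (largest valid bound).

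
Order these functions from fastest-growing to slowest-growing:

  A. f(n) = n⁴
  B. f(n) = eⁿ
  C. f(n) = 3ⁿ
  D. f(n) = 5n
C > B > A > D

Comparing growth rates:
C = 3ⁿ is O(3ⁿ)
B = eⁿ is O(eⁿ)
A = n⁴ is O(n⁴)
D = 5n is O(n)

Therefore, the order from fastest to slowest is: C > B > A > D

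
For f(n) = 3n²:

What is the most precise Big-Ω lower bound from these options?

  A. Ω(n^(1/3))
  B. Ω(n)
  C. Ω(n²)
C

f(n) = 3n² is Ω(n²).
All listed options are valid Big-Ω bounds (lower bounds),
but Ω(n²) is the tightest (largest valid bound).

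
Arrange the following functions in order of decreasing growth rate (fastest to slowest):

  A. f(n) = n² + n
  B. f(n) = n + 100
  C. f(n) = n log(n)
A > C > B

Comparing growth rates:
A = n² + n is O(n²)
C = n log(n) is O(n log n)
B = n + 100 is O(n)

Therefore, the order from fastest to slowest is: A > C > B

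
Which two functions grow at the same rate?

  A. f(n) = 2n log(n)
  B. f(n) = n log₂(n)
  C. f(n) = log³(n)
A and B

Examining each function:
  A. 2n log(n) is O(n log n)
  B. n log₂(n) is O(n log n)
  C. log³(n) is O(log³ n)

Functions A and B both have the same complexity class.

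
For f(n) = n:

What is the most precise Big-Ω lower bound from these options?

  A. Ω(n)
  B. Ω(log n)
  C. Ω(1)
A

f(n) = n is Ω(n).
All listed options are valid Big-Ω bounds (lower bounds),
but Ω(n) is the tightest (largest valid bound).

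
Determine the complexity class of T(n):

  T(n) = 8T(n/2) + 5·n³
Θ(n³ log n)

Master Theorem: a = 8, b = 2, f(n) = 5·n³.
Compute the critical exponent d = log₂(8) = 3.
Compare f(n) = Θ(n³) against n^d:
  k = 3 = d, so f(n) = Θ(n^d) — Case 2.
  Work is balanced across levels: T(n) = Θ(n^d log n) = Θ(n³ log n).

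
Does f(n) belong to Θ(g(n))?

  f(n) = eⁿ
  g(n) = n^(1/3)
False

f(n) = eⁿ is O(eⁿ), and g(n) = n^(1/3) is O(n^(1/3)).
Since they have different growth rates, f(n) = Θ(g(n)) is false.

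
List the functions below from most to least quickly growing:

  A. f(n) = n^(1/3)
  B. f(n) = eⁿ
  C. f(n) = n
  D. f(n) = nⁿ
D > B > C > A

Comparing growth rates:
D = nⁿ is O(nⁿ)
B = eⁿ is O(eⁿ)
C = n is O(n)
A = n^(1/3) is O(n^(1/3))

Therefore, the order from fastest to slowest is: D > B > C > A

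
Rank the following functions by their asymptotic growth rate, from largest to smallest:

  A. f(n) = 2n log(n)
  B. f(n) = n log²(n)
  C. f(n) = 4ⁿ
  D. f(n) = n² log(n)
C > D > B > A

Comparing growth rates:
C = 4ⁿ is O(4ⁿ)
D = n² log(n) is O(n² log n)
B = n log²(n) is O(n log² n)
A = 2n log(n) is O(n log n)

Therefore, the order from fastest to slowest is: C > D > B > A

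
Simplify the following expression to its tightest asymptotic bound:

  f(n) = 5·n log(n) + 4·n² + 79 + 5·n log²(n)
Θ(n²)

Order the terms by growth rate: 79 ≺ 5·n log(n) ≺ 5·n log²(n) ≺ 4·n².
The fastest-growing term 4·n² dominates as n → ∞; dropping its constant factor gives Θ(n²).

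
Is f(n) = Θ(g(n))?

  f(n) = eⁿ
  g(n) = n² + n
False

f(n) = eⁿ is O(eⁿ), and g(n) = n² + n is O(n²).
Since they have different growth rates, f(n) = Θ(g(n)) is false.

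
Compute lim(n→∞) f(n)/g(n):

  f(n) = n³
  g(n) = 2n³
1/2

Since n³ and 2n³ have the same growth rate (O(n³)),
the ratio converges to a constant: 1/2.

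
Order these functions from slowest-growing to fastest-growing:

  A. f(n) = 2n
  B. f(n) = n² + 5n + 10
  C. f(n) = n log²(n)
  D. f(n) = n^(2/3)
D < A < C < B

Comparing growth rates:
D = n^(2/3) is O(n^(2/3))
A = 2n is O(n)
C = n log²(n) is O(n log² n)
B = n² + 5n + 10 is O(n²)

Therefore, the order from slowest to fastest is: D < A < C < B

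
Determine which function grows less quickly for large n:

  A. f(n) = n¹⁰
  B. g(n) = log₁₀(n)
B

f(n) = n¹⁰ is O(n¹⁰), while g(n) = log₁₀(n) is O(log n).
Since O(log n) grows slower than O(n¹⁰), g(n) is dominated.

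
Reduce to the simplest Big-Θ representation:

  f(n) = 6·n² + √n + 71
Θ(n²)

Order the terms by growth rate: 71 ≺ √n ≺ 6·n².
The fastest-growing term 6·n² dominates as n → ∞; dropping its constant factor gives Θ(n²).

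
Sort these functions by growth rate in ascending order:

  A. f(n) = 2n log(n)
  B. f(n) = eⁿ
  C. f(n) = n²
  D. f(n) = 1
D < A < C < B

Comparing growth rates:
D = 1 is O(1)
A = 2n log(n) is O(n log n)
C = n² is O(n²)
B = eⁿ is O(eⁿ)

Therefore, the order from slowest to fastest is: D < A < C < B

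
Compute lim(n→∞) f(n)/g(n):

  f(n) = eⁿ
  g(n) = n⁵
∞

Since eⁿ (O(eⁿ)) grows faster than n⁵ (O(n⁵)),
the ratio f(n)/g(n) → ∞ as n → ∞.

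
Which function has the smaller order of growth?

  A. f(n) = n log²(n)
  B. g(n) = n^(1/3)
B

f(n) = n log²(n) is O(n log² n), while g(n) = n^(1/3) is O(n^(1/3)).
Since O(n^(1/3)) grows slower than O(n log² n), g(n) is dominated.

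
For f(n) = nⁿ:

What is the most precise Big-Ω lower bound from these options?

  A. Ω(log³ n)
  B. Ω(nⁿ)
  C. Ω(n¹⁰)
B

f(n) = nⁿ is Ω(nⁿ).
All listed options are valid Big-Ω bounds (lower bounds),
but Ω(nⁿ) is the tightest (largest valid bound).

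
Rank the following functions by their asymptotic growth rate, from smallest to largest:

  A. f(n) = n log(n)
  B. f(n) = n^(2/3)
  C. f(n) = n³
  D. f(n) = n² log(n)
B < A < D < C

Comparing growth rates:
B = n^(2/3) is O(n^(2/3))
A = n log(n) is O(n log n)
D = n² log(n) is O(n² log n)
C = n³ is O(n³)

Therefore, the order from slowest to fastest is: B < A < D < C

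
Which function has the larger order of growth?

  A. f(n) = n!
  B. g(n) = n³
A

f(n) = n! is O(n!), while g(n) = n³ is O(n³).
Since O(n!) grows faster than O(n³), f(n) dominates.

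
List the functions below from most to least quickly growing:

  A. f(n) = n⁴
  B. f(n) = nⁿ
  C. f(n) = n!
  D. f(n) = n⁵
B > C > D > A

Comparing growth rates:
B = nⁿ is O(nⁿ)
C = n! is O(n!)
D = n⁵ is O(n⁵)
A = n⁴ is O(n⁴)

Therefore, the order from fastest to slowest is: B > C > D > A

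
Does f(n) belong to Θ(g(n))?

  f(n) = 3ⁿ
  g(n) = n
False

f(n) = 3ⁿ is O(3ⁿ), and g(n) = n is O(n).
Since they have different growth rates, f(n) = Θ(g(n)) is false.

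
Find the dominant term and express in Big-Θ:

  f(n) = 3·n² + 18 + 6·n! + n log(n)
Θ(n!)

Order the terms by growth rate: 18 ≺ n log(n) ≺ 3·n² ≺ 6·n!.
The fastest-growing term 6·n! dominates as n → ∞; dropping its constant factor gives Θ(n!).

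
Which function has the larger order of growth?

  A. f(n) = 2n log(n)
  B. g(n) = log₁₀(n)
A

f(n) = 2n log(n) is O(n log n), while g(n) = log₁₀(n) is O(log n).
Since O(n log n) grows faster than O(log n), f(n) dominates.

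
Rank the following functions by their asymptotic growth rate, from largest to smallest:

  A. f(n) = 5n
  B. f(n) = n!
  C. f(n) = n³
B > C > A

Comparing growth rates:
B = n! is O(n!)
C = n³ is O(n³)
A = 5n is O(n)

Therefore, the order from fastest to slowest is: B > C > A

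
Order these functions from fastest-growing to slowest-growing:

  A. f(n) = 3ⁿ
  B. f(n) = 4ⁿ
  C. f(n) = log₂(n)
B > A > C

Comparing growth rates:
B = 4ⁿ is O(4ⁿ)
A = 3ⁿ is O(3ⁿ)
C = log₂(n) is O(log n)

Therefore, the order from fastest to slowest is: B > A > C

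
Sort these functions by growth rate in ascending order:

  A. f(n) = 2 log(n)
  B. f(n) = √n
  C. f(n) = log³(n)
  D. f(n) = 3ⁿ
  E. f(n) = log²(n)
A < E < C < B < D

Comparing growth rates:
A = 2 log(n) is O(log n)
E = log²(n) is O(log² n)
C = log³(n) is O(log³ n)
B = √n is O(√n)
D = 3ⁿ is O(3ⁿ)

Therefore, the order from slowest to fastest is: A < E < C < B < D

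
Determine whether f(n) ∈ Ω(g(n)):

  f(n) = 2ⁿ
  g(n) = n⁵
True

f(n) = 2ⁿ is O(2ⁿ), and g(n) = n⁵ is O(n⁵).
Since O(2ⁿ) grows at least as fast as O(n⁵), f(n) = Ω(g(n)) is true.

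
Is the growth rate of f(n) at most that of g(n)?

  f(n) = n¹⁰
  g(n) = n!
True

f(n) = n¹⁰ is O(n¹⁰), and g(n) = n! is O(n!).
Since O(n¹⁰) ⊆ O(n!) (f grows no faster than g), f(n) = O(g(n)) is true.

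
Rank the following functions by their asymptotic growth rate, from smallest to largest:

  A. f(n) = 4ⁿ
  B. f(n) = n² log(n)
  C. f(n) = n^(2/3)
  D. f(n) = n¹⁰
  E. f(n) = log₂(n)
E < C < B < D < A

Comparing growth rates:
E = log₂(n) is O(log n)
C = n^(2/3) is O(n^(2/3))
B = n² log(n) is O(n² log n)
D = n¹⁰ is O(n¹⁰)
A = 4ⁿ is O(4ⁿ)

Therefore, the order from slowest to fastest is: E < C < B < D < A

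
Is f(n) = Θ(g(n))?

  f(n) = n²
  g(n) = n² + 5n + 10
True

f(n) = n² and g(n) = n² + 5n + 10 are both O(n²).
Since they have the same asymptotic growth rate, f(n) = Θ(g(n)) is true.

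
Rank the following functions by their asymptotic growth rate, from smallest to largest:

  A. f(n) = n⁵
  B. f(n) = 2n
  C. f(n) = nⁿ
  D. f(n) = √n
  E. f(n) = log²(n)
E < D < B < A < C

Comparing growth rates:
E = log²(n) is O(log² n)
D = √n is O(√n)
B = 2n is O(n)
A = n⁵ is O(n⁵)
C = nⁿ is O(nⁿ)

Therefore, the order from slowest to fastest is: E < D < B < A < C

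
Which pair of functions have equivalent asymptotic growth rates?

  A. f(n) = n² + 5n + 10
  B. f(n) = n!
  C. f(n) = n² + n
A and C

Examining each function:
  A. n² + 5n + 10 is O(n²)
  B. n! is O(n!)
  C. n² + n is O(n²)

Functions A and C both have the same complexity class.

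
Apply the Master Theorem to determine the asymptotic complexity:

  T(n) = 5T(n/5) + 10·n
Θ(n log n)

Master Theorem: a = 5, b = 5, f(n) = 10·n.
Compute the critical exponent d = log₅(5) = 1.
Compare f(n) = Θ(n) against n^d:
  k = 1 = d, so f(n) = Θ(n^d) — Case 2.
  Work is balanced across levels: T(n) = Θ(n^d log n) = Θ(n log n).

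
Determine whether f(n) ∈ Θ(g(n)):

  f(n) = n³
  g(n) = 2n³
True

f(n) = n³ and g(n) = 2n³ are both O(n³).
Since they have the same asymptotic growth rate, f(n) = Θ(g(n)) is true.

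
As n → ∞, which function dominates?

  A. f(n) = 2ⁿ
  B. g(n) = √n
A

f(n) = 2ⁿ is O(2ⁿ), while g(n) = √n is O(√n).
Since O(2ⁿ) grows faster than O(√n), f(n) dominates.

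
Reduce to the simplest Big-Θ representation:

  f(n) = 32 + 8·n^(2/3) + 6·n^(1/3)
Θ(n^(2/3))

Order the terms by growth rate: 32 ≺ 6·n^(1/3) ≺ 8·n^(2/3).
The fastest-growing term 8·n^(2/3) dominates as n → ∞; dropping its constant factor gives Θ(n^(2/3)).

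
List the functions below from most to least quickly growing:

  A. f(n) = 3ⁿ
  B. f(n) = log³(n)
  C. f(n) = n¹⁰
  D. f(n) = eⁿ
A > D > C > B

Comparing growth rates:
A = 3ⁿ is O(3ⁿ)
D = eⁿ is O(eⁿ)
C = n¹⁰ is O(n¹⁰)
B = log³(n) is O(log³ n)

Therefore, the order from fastest to slowest is: A > D > C > B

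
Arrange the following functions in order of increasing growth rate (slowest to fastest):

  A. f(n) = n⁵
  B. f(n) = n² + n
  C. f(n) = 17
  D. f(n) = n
C < D < B < A

Comparing growth rates:
C = 17 is O(1)
D = n is O(n)
B = n² + n is O(n²)
A = n⁵ is O(n⁵)

Therefore, the order from slowest to fastest is: C < D < B < A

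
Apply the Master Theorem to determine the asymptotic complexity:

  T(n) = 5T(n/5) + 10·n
Θ(n log n)

Master Theorem: a = 5, b = 5, f(n) = 10·n.
Compute the critical exponent d = log₅(5) = 1.
Compare f(n) = Θ(n) against n^d:
  k = 1 = d, so f(n) = Θ(n^d) — Case 2.
  Work is balanced across levels: T(n) = Θ(n^d log n) = Θ(n log n).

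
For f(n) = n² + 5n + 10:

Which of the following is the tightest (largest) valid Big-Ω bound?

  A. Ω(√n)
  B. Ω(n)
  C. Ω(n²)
C

f(n) = n² + 5n + 10 is Ω(n²).
All listed options are valid Big-Ω bounds (lower bounds),
but Ω(n²) is the tightest (largest valid bound).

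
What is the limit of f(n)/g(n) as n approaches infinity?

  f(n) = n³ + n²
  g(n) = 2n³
1/2

Since n³ + n² and 2n³ have the same growth rate (O(n³)),
the ratio converges to a constant: 1/2.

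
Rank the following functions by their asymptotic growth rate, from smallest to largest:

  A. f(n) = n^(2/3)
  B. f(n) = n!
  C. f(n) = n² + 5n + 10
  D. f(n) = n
A < D < C < B

Comparing growth rates:
A = n^(2/3) is O(n^(2/3))
D = n is O(n)
C = n² + 5n + 10 is O(n²)
B = n! is O(n!)

Therefore, the order from slowest to fastest is: A < D < C < B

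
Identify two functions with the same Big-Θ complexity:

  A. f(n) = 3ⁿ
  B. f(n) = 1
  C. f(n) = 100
B and C

Examining each function:
  A. 3ⁿ is O(3ⁿ)
  B. 1 is O(1)
  C. 100 is O(1)

Functions B and C both have the same complexity class.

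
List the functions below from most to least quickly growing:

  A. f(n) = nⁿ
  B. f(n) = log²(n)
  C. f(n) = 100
A > B > C

Comparing growth rates:
A = nⁿ is O(nⁿ)
B = log²(n) is O(log² n)
C = 100 is O(1)

Therefore, the order from fastest to slowest is: A > B > C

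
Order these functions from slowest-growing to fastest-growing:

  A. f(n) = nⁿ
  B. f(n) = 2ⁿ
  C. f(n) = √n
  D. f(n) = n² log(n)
C < D < B < A

Comparing growth rates:
C = √n is O(√n)
D = n² log(n) is O(n² log n)
B = 2ⁿ is O(2ⁿ)
A = nⁿ is O(nⁿ)

Therefore, the order from slowest to fastest is: C < D < B < A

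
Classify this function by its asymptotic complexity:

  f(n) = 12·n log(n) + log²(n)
O(n log n)

The dominant term in 12·n log(n) + log²(n) is 12·n log(n), which is Θ(n log n).
Lower-order terms (log²(n)) are asymptotically negligible.
Constants are absorbed, so the tightest bound is O(n log n).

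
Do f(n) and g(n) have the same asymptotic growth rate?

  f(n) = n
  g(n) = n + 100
True

f(n) = n and g(n) = n + 100 are both O(n).
Since they have the same asymptotic growth rate, f(n) = Θ(g(n)) is true.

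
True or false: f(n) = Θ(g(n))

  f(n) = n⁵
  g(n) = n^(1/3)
False

f(n) = n⁵ is O(n⁵), and g(n) = n^(1/3) is O(n^(1/3)).
Since they have different growth rates, f(n) = Θ(g(n)) is false.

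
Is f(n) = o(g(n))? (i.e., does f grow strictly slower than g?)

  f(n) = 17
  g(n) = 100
False

f(n) = 17 is O(1), and g(n) = 100 is O(1).
Since they have the same growth rate, f(n) = o(g(n)) is false.
(f = o(g) requires f to grow strictly slower, not equal.)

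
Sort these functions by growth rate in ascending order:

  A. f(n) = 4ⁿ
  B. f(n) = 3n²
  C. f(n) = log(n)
C < B < A

Comparing growth rates:
C = log(n) is O(log n)
B = 3n² is O(n²)
A = 4ⁿ is O(4ⁿ)

Therefore, the order from slowest to fastest is: C < B < A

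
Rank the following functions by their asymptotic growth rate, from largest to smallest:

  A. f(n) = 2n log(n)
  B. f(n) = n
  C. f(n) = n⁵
C > A > B

Comparing growth rates:
C = n⁵ is O(n⁵)
A = 2n log(n) is O(n log n)
B = n is O(n)

Therefore, the order from fastest to slowest is: C > A > B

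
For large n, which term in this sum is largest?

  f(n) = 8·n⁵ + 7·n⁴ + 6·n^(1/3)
8·n⁵

Looking at each term:
  - 8·n⁵ is O(n⁵)
  - 7·n⁴ is O(n⁴)
  - 6·n^(1/3) is O(n^(1/3))

The term 8·n⁵ (O(n⁵)) grows fastest and dominates all others.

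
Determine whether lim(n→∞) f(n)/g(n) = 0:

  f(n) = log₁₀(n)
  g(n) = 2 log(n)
False

f(n) = log₁₀(n) is O(log n), and g(n) = 2 log(n) is O(log n).
Since they have the same growth rate, f(n) = o(g(n)) is false.
(f = o(g) requires f to grow strictly slower, not equal.)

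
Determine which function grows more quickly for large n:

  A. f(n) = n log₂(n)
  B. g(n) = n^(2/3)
A

f(n) = n log₂(n) is O(n log n), while g(n) = n^(2/3) is O(n^(2/3)).
Since O(n log n) grows faster than O(n^(2/3)), f(n) dominates.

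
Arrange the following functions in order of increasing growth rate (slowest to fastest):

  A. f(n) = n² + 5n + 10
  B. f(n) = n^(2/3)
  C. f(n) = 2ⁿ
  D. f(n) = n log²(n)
B < D < A < C

Comparing growth rates:
B = n^(2/3) is O(n^(2/3))
D = n log²(n) is O(n log² n)
A = n² + 5n + 10 is O(n²)
C = 2ⁿ is O(2ⁿ)

Therefore, the order from slowest to fastest is: B < D < A < C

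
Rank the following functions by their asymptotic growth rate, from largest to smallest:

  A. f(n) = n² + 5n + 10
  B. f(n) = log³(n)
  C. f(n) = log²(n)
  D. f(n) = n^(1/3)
A > D > B > C

Comparing growth rates:
A = n² + 5n + 10 is O(n²)
D = n^(1/3) is O(n^(1/3))
B = log³(n) is O(log³ n)
C = log²(n) is O(log² n)

Therefore, the order from fastest to slowest is: A > D > B > C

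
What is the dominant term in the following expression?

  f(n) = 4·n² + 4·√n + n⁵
n⁵

Looking at each term:
  - 4·n² is O(n²)
  - 4·√n is O(√n)
  - n⁵ is O(n⁵)

The term n⁵ (O(n⁵)) grows fastest and dominates all others.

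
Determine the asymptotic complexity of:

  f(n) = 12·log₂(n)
O(log n)

The dominant term in 12·log₂(n) is 12·log₂(n), which is Θ(log n).
Constants are absorbed, so the tightest bound is O(log n).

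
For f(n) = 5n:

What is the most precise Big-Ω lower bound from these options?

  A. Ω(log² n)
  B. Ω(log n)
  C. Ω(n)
C

f(n) = 5n is Ω(n).
All listed options are valid Big-Ω bounds (lower bounds),
but Ω(n) is the tightest (largest valid bound).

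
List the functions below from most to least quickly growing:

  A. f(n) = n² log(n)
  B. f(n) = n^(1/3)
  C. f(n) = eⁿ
C > A > B

Comparing growth rates:
C = eⁿ is O(eⁿ)
A = n² log(n) is O(n² log n)
B = n^(1/3) is O(n^(1/3))

Therefore, the order from fastest to slowest is: C > A > B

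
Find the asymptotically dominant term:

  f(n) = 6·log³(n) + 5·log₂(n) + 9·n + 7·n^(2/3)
9·n

Looking at each term:
  - 6·log³(n) is O(log³ n)
  - 5·log₂(n) is O(log n)
  - 9·n is O(n)
  - 7·n^(2/3) is O(n^(2/3))

The term 9·n (O(n)) grows fastest and dominates all others.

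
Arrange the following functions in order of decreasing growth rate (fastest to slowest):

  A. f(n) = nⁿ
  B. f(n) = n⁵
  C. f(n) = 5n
A > B > C

Comparing growth rates:
A = nⁿ is O(nⁿ)
B = n⁵ is O(n⁵)
C = 5n is O(n)

Therefore, the order from fastest to slowest is: A > B > C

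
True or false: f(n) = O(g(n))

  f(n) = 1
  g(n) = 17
True

f(n) = 1 and g(n) = 17 are both O(1).
Big-O permits equal growth rates (f ≤ c·g for some c), so f(n) = O(g(n)) is true.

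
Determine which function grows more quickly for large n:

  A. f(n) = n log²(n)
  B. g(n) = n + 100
A

f(n) = n log²(n) is O(n log² n), while g(n) = n + 100 is O(n).
Since O(n log² n) grows faster than O(n), f(n) dominates.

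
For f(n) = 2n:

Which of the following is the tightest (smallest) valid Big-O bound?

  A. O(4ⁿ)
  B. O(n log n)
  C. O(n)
C

f(n) = 2n is O(n).
All listed options are valid Big-O bounds (upper bounds),
but O(n) is the tightest (smallest valid bound).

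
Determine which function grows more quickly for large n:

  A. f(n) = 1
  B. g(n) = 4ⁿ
B

f(n) = 1 is O(1), while g(n) = 4ⁿ is O(4ⁿ).
Since O(4ⁿ) grows faster than O(1), g(n) dominates.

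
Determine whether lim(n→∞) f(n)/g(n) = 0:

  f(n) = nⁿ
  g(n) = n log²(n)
False

f(n) = nⁿ is O(nⁿ), and g(n) = n log²(n) is O(n log² n).
Since O(nⁿ) grows faster than or equal to O(n log² n), f(n) = o(g(n)) is false.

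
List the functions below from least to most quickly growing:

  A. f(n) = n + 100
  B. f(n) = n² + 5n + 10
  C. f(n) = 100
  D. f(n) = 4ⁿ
C < A < B < D

Comparing growth rates:
C = 100 is O(1)
A = n + 100 is O(n)
B = n² + 5n + 10 is O(n²)
D = 4ⁿ is O(4ⁿ)

Therefore, the order from slowest to fastest is: C < A < B < D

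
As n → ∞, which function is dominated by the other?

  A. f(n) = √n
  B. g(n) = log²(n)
B

f(n) = √n is O(√n), while g(n) = log²(n) is O(log² n).
Since O(log² n) grows slower than O(√n), g(n) is dominated.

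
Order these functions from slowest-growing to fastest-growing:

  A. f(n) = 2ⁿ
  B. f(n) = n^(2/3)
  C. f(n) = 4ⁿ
B < A < C

Comparing growth rates:
B = n^(2/3) is O(n^(2/3))
A = 2ⁿ is O(2ⁿ)
C = 4ⁿ is O(4ⁿ)

Therefore, the order from slowest to fastest is: B < A < C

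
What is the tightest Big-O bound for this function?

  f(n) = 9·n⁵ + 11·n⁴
O(n⁵)

The dominant term in 9·n⁵ + 11·n⁴ is 9·n⁵, which is Θ(n⁵).
Lower-order terms (11·n⁴) are asymptotically negligible.
Constants are absorbed, so the tightest bound is O(n⁵).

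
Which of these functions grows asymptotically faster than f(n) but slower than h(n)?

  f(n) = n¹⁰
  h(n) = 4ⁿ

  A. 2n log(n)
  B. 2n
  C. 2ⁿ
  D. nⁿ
C

We need g(n) with n¹⁰ = o(g(n)) and g(n) = o(4ⁿ), i.e. O(n¹⁰) ≺ g ≺ O(4ⁿ).
Check each option:
  A. 2n log(n) — O(n log n) does not grow strictly faster than f(n)
  B. 2n — O(n) does not grow strictly faster than f(n)
  C. 2ⁿ — O(2ⁿ) is strictly between O(n¹⁰) and O(4ⁿ) ✓
  D. nⁿ — O(nⁿ) does not grow strictly slower than h(n)

Only option C (2ⁿ) lies strictly between.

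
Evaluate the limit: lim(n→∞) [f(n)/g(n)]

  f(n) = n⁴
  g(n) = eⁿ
0

Since n⁴ (O(n⁴)) grows slower than eⁿ (O(eⁿ)),
the ratio f(n)/g(n) → 0 as n → ∞.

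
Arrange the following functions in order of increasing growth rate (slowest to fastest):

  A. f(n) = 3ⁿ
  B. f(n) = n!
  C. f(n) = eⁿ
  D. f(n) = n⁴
D < C < A < B

Comparing growth rates:
D = n⁴ is O(n⁴)
C = eⁿ is O(eⁿ)
A = 3ⁿ is O(3ⁿ)
B = n! is O(n!)

Therefore, the order from slowest to fastest is: D < C < A < B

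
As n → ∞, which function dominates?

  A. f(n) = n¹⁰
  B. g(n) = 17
A

f(n) = n¹⁰ is O(n¹⁰), while g(n) = 17 is O(1).
Since O(n¹⁰) grows faster than O(1), f(n) dominates.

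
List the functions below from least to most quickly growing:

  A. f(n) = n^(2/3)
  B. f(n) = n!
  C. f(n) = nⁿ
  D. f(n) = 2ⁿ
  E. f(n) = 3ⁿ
A < D < E < B < C

Comparing growth rates:
A = n^(2/3) is O(n^(2/3))
D = 2ⁿ is O(2ⁿ)
E = 3ⁿ is O(3ⁿ)
B = n! is O(n!)
C = nⁿ is O(nⁿ)

Therefore, the order from slowest to fastest is: A < D < E < B < C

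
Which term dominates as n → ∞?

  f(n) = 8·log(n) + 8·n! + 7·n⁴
8·n!

Looking at each term:
  - 8·log(n) is O(log n)
  - 8·n! is O(n!)
  - 7·n⁴ is O(n⁴)

The term 8·n! (O(n!)) grows fastest and dominates all others.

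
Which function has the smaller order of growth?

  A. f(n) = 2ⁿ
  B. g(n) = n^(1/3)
B

f(n) = 2ⁿ is O(2ⁿ), while g(n) = n^(1/3) is O(n^(1/3)).
Since O(n^(1/3)) grows slower than O(2ⁿ), g(n) is dominated.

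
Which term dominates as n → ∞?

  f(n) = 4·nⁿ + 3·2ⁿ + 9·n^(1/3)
4·nⁿ

Looking at each term:
  - 4·nⁿ is O(nⁿ)
  - 3·2ⁿ is O(2ⁿ)
  - 9·n^(1/3) is O(n^(1/3))

The term 4·nⁿ (O(nⁿ)) grows fastest and dominates all others.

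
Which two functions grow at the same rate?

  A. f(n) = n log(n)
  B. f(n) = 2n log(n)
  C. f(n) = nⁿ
A and B

Examining each function:
  A. n log(n) is O(n log n)
  B. 2n log(n) is O(n log n)
  C. nⁿ is O(nⁿ)

Functions A and B both have the same complexity class.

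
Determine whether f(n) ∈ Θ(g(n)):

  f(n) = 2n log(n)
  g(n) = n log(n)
True

f(n) = 2n log(n) and g(n) = n log(n) are both O(n log n).
Since they have the same asymptotic growth rate, f(n) = Θ(g(n)) is true.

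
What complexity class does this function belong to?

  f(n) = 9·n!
O(n!)

The dominant term in 9·n! is 9·n!, which is Θ(n!).
Constants are absorbed, so the tightest bound is O(n!).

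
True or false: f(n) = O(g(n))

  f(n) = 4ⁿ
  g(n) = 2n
False

f(n) = 4ⁿ is O(4ⁿ), and g(n) = 2n is O(n).
Since O(4ⁿ) grows faster than O(n), f(n) = O(g(n)) is false.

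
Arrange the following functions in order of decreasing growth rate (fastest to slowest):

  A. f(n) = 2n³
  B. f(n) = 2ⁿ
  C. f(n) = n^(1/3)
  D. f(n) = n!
D > B > A > C

Comparing growth rates:
D = n! is O(n!)
B = 2ⁿ is O(2ⁿ)
A = 2n³ is O(n³)
C = n^(1/3) is O(n^(1/3))

Therefore, the order from fastest to slowest is: D > B > A > C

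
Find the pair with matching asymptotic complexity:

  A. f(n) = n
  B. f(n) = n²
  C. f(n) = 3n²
B and C

Examining each function:
  A. n is O(n)
  B. n² is O(n²)
  C. 3n² is O(n²)

Functions B and C both have the same complexity class.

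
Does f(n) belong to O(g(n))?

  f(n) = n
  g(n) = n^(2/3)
False

f(n) = n is O(n), and g(n) = n^(2/3) is O(n^(2/3)).
Since O(n) grows faster than O(n^(2/3)), f(n) = O(g(n)) is false.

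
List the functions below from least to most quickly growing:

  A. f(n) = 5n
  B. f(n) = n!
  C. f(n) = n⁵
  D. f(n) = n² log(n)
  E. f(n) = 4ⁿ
A < D < C < E < B

Comparing growth rates:
A = 5n is O(n)
D = n² log(n) is O(n² log n)
C = n⁵ is O(n⁵)
E = 4ⁿ is O(4ⁿ)
B = n! is O(n!)

Therefore, the order from slowest to fastest is: A < D < C < E < B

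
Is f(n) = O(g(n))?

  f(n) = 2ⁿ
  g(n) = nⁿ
True

f(n) = 2ⁿ is O(2ⁿ), and g(n) = nⁿ is O(nⁿ).
Since O(2ⁿ) ⊆ O(nⁿ) (f grows no faster than g), f(n) = O(g(n)) is true.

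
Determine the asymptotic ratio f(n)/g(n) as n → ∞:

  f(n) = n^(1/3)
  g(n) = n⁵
0

Since n^(1/3) (O(n^(1/3))) grows slower than n⁵ (O(n⁵)),
the ratio f(n)/g(n) → 0 as n → ∞.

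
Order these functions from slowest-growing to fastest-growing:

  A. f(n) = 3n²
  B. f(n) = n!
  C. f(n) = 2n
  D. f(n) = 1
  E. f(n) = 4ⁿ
D < C < A < E < B

Comparing growth rates:
D = 1 is O(1)
C = 2n is O(n)
A = 3n² is O(n²)
E = 4ⁿ is O(4ⁿ)
B = n! is O(n!)

Therefore, the order from slowest to fastest is: D < C < A < E < B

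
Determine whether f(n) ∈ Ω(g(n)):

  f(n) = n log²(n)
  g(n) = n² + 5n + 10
False

f(n) = n log²(n) is O(n log² n), and g(n) = n² + 5n + 10 is O(n²).
Since O(n log² n) grows slower than O(n²), f(n) = Ω(g(n)) is false.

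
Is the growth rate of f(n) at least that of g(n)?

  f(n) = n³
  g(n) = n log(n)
True

f(n) = n³ is O(n³), and g(n) = n log(n) is O(n log n).
Since O(n³) grows at least as fast as O(n log n), f(n) = Ω(g(n)) is true.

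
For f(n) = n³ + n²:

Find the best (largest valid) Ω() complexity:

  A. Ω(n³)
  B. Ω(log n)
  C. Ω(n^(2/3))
A

f(n) = n³ + n² is Ω(n³).
All listed options are valid Big-Ω bounds (lower bounds),
but Ω(n³) is the tightest (largest valid bound).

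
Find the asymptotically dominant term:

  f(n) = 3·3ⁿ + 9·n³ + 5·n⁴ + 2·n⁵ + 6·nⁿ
6·nⁿ

Looking at each term:
  - 3·3ⁿ is O(3ⁿ)
  - 9·n³ is O(n³)
  - 5·n⁴ is O(n⁴)
  - 2·n⁵ is O(n⁵)
  - 6·nⁿ is O(nⁿ)

The term 6·nⁿ (O(nⁿ)) grows fastest and dominates all others.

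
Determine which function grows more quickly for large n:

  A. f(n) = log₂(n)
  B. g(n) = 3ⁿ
B

f(n) = log₂(n) is O(log n), while g(n) = 3ⁿ is O(3ⁿ).
Since O(3ⁿ) grows faster than O(log n), g(n) dominates.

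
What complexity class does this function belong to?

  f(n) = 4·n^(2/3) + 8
O(n^(2/3))

The dominant term in 4·n^(2/3) + 8 is 4·n^(2/3), which is Θ(n^(2/3)).
Lower-order terms (8) are asymptotically negligible.
Constants are absorbed, so the tightest bound is O(n^(2/3)).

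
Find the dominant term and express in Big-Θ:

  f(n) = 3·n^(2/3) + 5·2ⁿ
Θ(2ⁿ)

Order the terms by growth rate: 3·n^(2/3) ≺ 5·2ⁿ.
The fastest-growing term 5·2ⁿ dominates as n → ∞; dropping its constant factor gives Θ(2ⁿ).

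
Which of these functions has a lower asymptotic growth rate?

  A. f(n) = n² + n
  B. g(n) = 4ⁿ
A

f(n) = n² + n is O(n²), while g(n) = 4ⁿ is O(4ⁿ).
Since O(n²) grows slower than O(4ⁿ), f(n) is dominated.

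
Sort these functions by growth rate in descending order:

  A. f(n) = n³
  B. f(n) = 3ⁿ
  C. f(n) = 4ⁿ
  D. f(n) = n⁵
C > B > D > A

Comparing growth rates:
C = 4ⁿ is O(4ⁿ)
B = 3ⁿ is O(3ⁿ)
D = n⁵ is O(n⁵)
A = n³ is O(n³)

Therefore, the order from fastest to slowest is: C > B > D > A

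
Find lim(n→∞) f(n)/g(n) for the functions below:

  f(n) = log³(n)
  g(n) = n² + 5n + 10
0

Since log³(n) (O(log³ n)) grows slower than n² + 5n + 10 (O(n²)),
the ratio f(n)/g(n) → 0 as n → ∞.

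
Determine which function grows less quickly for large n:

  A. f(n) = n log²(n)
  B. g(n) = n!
A

f(n) = n log²(n) is O(n log² n), while g(n) = n! is O(n!).
Since O(n log² n) grows slower than O(n!), f(n) is dominated.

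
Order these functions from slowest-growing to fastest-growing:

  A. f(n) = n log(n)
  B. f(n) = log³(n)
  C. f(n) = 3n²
B < A < C

Comparing growth rates:
B = log³(n) is O(log³ n)
A = n log(n) is O(n log n)
C = 3n² is O(n²)

Therefore, the order from slowest to fastest is: B < A < C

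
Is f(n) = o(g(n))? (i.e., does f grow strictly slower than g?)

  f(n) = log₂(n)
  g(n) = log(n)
False

f(n) = log₂(n) is O(log n), and g(n) = log(n) is O(log n).
Since they have the same growth rate, f(n) = o(g(n)) is false.
(f = o(g) requires f to grow strictly slower, not equal.)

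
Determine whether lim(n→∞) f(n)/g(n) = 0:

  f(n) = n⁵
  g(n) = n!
True

f(n) = n⁵ is O(n⁵), and g(n) = n! is O(n!).
Since O(n⁵) grows strictly slower than O(n!), f(n) = o(g(n)) is true.
This means lim(n→∞) f(n)/g(n) = 0.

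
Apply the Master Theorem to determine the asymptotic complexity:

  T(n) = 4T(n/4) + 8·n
Θ(n log n)

Master Theorem: a = 4, b = 4, f(n) = 8·n.
Compute the critical exponent d = log₄(4) = 1.
Compare f(n) = Θ(n) against n^d:
  k = 1 = d, so f(n) = Θ(n^d) — Case 2.
  Work is balanced across levels: T(n) = Θ(n^d log n) = Θ(n log n).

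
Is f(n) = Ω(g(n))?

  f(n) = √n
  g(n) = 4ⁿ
False

f(n) = √n is O(√n), and g(n) = 4ⁿ is O(4ⁿ).
Since O(√n) grows slower than O(4ⁿ), f(n) = Ω(g(n)) is false.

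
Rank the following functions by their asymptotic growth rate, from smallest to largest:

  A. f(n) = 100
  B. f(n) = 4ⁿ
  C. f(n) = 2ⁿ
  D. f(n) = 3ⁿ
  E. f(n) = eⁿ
A < C < E < D < B

Comparing growth rates:
A = 100 is O(1)
C = 2ⁿ is O(2ⁿ)
E = eⁿ is O(eⁿ)
D = 3ⁿ is O(3ⁿ)
B = 4ⁿ is O(4ⁿ)

Therefore, the order from slowest to fastest is: A < C < E < D < B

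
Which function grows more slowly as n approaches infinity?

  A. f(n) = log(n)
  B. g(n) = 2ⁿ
A

f(n) = log(n) is O(log n), while g(n) = 2ⁿ is O(2ⁿ).
Since O(log n) grows slower than O(2ⁿ), f(n) is dominated.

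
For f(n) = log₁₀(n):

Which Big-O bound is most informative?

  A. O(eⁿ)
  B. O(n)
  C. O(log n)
C

f(n) = log₁₀(n) is O(log n).
All listed options are valid Big-O bounds (upper bounds),
but O(log n) is the tightest (smallest valid bound).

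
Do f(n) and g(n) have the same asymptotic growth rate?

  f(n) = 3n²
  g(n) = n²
True

f(n) = 3n² and g(n) = n² are both O(n²).
Since they have the same asymptotic growth rate, f(n) = Θ(g(n)) is true.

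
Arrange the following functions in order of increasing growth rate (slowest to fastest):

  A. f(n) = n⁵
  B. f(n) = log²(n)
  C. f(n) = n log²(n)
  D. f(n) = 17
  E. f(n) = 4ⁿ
D < B < C < A < E

Comparing growth rates:
D = 17 is O(1)
B = log²(n) is O(log² n)
C = n log²(n) is O(n log² n)
A = n⁵ is O(n⁵)
E = 4ⁿ is O(4ⁿ)

Therefore, the order from slowest to fastest is: D < B < C < A < E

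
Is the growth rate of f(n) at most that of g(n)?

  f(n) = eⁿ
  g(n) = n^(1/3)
False

f(n) = eⁿ is O(eⁿ), and g(n) = n^(1/3) is O(n^(1/3)).
Since O(eⁿ) grows faster than O(n^(1/3)), f(n) = O(g(n)) is false.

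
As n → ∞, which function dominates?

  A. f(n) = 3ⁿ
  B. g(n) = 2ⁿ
A

f(n) = 3ⁿ is O(3ⁿ), while g(n) = 2ⁿ is O(2ⁿ).
Since O(3ⁿ) grows faster than O(2ⁿ), f(n) dominates.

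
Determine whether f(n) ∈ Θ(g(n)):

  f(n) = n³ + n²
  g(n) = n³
True

f(n) = n³ + n² and g(n) = n³ are both O(n³).
Since they have the same asymptotic growth rate, f(n) = Θ(g(n)) is true.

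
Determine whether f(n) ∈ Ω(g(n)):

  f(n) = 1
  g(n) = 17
True

f(n) = 1 and g(n) = 17 are both O(1).
Big-Ω permits equal growth rates (f ≥ c·g for some c > 0), so f(n) = Ω(g(n)) is true.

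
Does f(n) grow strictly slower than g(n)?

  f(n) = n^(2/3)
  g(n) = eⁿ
True

f(n) = n^(2/3) is O(n^(2/3)), and g(n) = eⁿ is O(eⁿ).
Since O(n^(2/3)) grows strictly slower than O(eⁿ), f(n) = o(g(n)) is true.
This means lim(n→∞) f(n)/g(n) = 0.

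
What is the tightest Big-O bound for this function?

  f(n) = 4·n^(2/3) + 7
O(n^(2/3))

The dominant term in 4·n^(2/3) + 7 is 4·n^(2/3), which is Θ(n^(2/3)).
Lower-order terms (7) are asymptotically negligible.
Constants are absorbed, so the tightest bound is O(n^(2/3)).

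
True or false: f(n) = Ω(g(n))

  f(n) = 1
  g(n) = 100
True

f(n) = 1 and g(n) = 100 are both O(1).
Big-Ω permits equal growth rates (f ≥ c·g for some c > 0), so f(n) = Ω(g(n)) is true.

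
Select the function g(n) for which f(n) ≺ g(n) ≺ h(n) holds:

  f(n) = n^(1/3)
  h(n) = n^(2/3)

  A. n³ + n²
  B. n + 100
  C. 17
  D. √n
D

We need g(n) with n^(1/3) = o(g(n)) and g(n) = o(n^(2/3)), i.e. O(n^(1/3)) ≺ g ≺ O(n^(2/3)).
Check each option:
  A. n³ + n² — O(n³) does not grow strictly slower than h(n)
  B. n + 100 — O(n) does not grow strictly slower than h(n)
  C. 17 — O(1) does not grow strictly faster than f(n)
  D. √n — O(√n) is strictly between O(n^(1/3)) and O(n^(2/3)) ✓

Only option D (√n) lies strictly between.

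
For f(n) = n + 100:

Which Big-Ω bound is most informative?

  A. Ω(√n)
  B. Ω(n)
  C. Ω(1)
B

f(n) = n + 100 is Ω(n).
All listed options are valid Big-Ω bounds (lower bounds),
but Ω(n) is the tightest (largest valid bound).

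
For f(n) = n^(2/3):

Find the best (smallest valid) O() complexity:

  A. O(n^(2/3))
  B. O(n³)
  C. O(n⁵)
A

f(n) = n^(2/3) is O(n^(2/3)).
All listed options are valid Big-O bounds (upper bounds),
but O(n^(2/3)) is the tightest (smallest valid bound).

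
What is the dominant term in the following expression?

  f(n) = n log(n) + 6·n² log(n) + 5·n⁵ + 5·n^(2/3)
5·n⁵

Looking at each term:
  - n log(n) is O(n log n)
  - 6·n² log(n) is O(n² log n)
  - 5·n⁵ is O(n⁵)
  - 5·n^(2/3) is O(n^(2/3))

The term 5·n⁵ (O(n⁵)) grows fastest and dominates all others.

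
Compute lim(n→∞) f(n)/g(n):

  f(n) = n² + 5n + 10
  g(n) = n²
1

Since n² + 5n + 10 and n² have the same growth rate (O(n²)),
the ratio converges to a constant: 1.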